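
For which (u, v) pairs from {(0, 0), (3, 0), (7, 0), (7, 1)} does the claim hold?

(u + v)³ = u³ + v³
Testing each pair:
(0, 0): LHS = 0, RHS = 0 → holds
(3, 0): LHS = 27, RHS = 27 → holds
(7, 0): LHS = 343, RHS = 343 → holds
(7, 1): LHS = 512, RHS = 344 → fails

3 of 4 pairs satisfy the claim.

Answer: (0, 0), (3, 0), (7, 0)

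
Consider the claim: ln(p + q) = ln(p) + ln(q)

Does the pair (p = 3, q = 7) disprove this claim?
Substituting p = 3, q = 7:
LHS = ln(3 + 7) = ln(10) ≈ 2.303
RHS = ln(3) + ln(7) ≈ 3.045

Since LHS ≠ RHS, this pair disproves the claim.

Answer: Yes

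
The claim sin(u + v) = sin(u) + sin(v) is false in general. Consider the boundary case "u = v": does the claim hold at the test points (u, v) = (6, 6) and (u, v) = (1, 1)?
At (6, 6): LHS = sin(12) ≈ -0.5366 ≠ RHS = 2·sin(6) ≈ -0.5588
At (1, 1): LHS = sin(2) ≈ 0.9093 ≠ RHS = 2·sin(1) ≈ 1.683

Answer: No, fails at both test points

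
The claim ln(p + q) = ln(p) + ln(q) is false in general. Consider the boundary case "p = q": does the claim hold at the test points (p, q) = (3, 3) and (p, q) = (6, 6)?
No, fails at both test points

At (3, 3): LHS = ln(6) ≈ 1.792 ≠ RHS = 2·ln(3) ≈ 2.197
At (6, 6): LHS = ln(12) ≈ 2.485 ≠ RHS = 2·ln(6) ≈ 3.584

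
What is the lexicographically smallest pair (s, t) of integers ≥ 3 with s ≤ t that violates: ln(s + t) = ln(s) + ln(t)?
(s, t) = (3, 3)

Substituting (3, 3) into the claim:
LHS = ln(3 + 3) = ln(6) ≈ 1.792
RHS = ln(3) + ln(3) = 2·ln(3) ≈ 2.197

Since LHS ≠ RHS, this pair disproves the claim, and no lexicographically smaller pair (s ≤ t, integers ≥ 3) does.

For instance (4, 6) is also a counterexample (LHS = ln(10) ≈ 2.303, RHS = ln(4) + ln(6) ≈ 3.178), but it's lexicographically larger.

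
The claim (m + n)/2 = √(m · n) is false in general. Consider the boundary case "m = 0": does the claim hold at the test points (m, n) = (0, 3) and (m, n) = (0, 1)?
No, fails at both test points

At (0, 3): LHS = 3/2 ≠ RHS = 0
At (0, 1): LHS = 1/2 ≠ RHS = 0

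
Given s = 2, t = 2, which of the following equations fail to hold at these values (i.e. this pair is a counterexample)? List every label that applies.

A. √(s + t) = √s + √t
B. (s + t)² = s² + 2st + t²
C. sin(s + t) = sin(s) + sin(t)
Evaluating each claim at the given values:
A. LHS = 2, RHS = 2·√(2) ≈ 2.828 → fails here (LHS ≠ RHS)
B. LHS = 16, RHS = 16 → holds here (LHS = RHS)
C. LHS = sin(4) ≈ -0.7568, RHS = 2·sin(2) ≈ 1.819 → fails here (LHS ≠ RHS)

Answer: A, C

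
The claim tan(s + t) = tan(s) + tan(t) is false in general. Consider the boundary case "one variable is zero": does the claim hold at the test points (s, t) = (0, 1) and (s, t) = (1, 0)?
Yes, holds at both test points

At (0, 1): LHS = tan(1) ≈ 1.557, RHS = tan(1) ≈ 1.557 → equal
At (1, 0): LHS = tan(1) ≈ 1.557, RHS = tan(1) ≈ 1.557 → equal

So the claim does hold at both of these boundary points, even though it is not an identity.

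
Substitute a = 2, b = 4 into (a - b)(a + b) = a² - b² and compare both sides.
LHS = (2 - 4)(2 + 4) = -12
RHS = 2² - 4² = -12

LHS = RHS: the two sides agree.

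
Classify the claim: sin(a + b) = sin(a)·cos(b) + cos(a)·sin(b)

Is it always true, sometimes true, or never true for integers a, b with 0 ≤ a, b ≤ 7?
Always true

The identity holds for every pair in the range. For instance at (a, b) = (4, 6): both sides equal sin(10) ≈ -0.544.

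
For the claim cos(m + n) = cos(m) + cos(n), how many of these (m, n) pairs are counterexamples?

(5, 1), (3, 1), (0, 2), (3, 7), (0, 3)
5

Testing each pair:
(5, 1): LHS = cos(6) ≈ 0.9602, RHS = cos(5) + cos(1) ≈ 0.824 → counterexample
(3, 1): LHS = cos(4) ≈ -0.6536, RHS = cos(3) + cos(1) ≈ -0.4497 → counterexample
(0, 2): LHS = cos(2) ≈ -0.4161, RHS = cos(2) + 1 ≈ 0.5839 → counterexample
(3, 7): LHS = cos(10) ≈ -0.8391, RHS = cos(3) + cos(7) ≈ -0.2361 → counterexample
(0, 3): LHS = cos(3) ≈ -0.99, RHS = cos(3) + 1 ≈ 0.01001 → counterexample

That makes 5 counterexamples.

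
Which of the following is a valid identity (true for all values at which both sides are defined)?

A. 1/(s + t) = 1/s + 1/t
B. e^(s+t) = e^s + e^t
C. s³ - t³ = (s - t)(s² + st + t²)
A: fails at (4, 4) — LHS = 1/8, RHS = 1/2.
B: fails at (3, 4) — LHS = e^7 ≈ 1097, RHS = e^3 + e^4 ≈ 74.68.
C: holds — e.g. at (1, 4), both sides equal -63.

Answer: C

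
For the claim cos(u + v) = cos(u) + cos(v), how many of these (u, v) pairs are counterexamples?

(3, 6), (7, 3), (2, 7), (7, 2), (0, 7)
5

Testing each pair:
(3, 6): LHS = cos(9) ≈ -0.9111, RHS = cos(3) + cos(6) ≈ -0.02982 → counterexample
(7, 3): LHS = cos(10) ≈ -0.8391, RHS = cos(3) + cos(7) ≈ -0.2361 → counterexample
(2, 7): LHS = cos(9) ≈ -0.9111, RHS = cos(2) + cos(7) ≈ 0.3378 → counterexample
(7, 2): LHS = cos(9) ≈ -0.9111, RHS = cos(2) + cos(7) ≈ 0.3378 → counterexample
(0, 7): LHS = cos(7) ≈ 0.7539, RHS = cos(7) + 1 ≈ 1.754 → counterexample

That makes 5 counterexamples.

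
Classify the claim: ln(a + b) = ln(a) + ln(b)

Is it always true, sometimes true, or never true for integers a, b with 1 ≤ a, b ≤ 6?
Sometimes true

It holds at (a, b) = (2, 2) (both sides equal ln(4) ≈ 1.386), but fails at (a, b) = (1, 3) (LHS = ln(4) ≈ 1.386, RHS = ln(3) ≈ 1.099).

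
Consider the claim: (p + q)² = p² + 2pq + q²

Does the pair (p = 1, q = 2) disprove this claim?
No

Substituting p = 1, q = 2:
LHS = (1 + 2)² = 9
RHS = 1² + 2·1·2 + 2² = 9

The sides agree, so this pair does not disprove the claim.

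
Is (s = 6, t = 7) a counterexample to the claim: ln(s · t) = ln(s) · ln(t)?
Yes

Substituting s = 6, t = 7:
LHS = ln(6 · 7) = ln(42) ≈ 3.738
RHS = ln(6) · ln(7) ≈ 3.487

Since LHS ≠ RHS, this pair disproves the claim.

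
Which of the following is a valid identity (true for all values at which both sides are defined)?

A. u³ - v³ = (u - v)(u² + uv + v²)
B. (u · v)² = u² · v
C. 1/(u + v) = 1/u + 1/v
A

A: holds — e.g. at (1, 4), both sides equal -63.
B: fails at (5, 5) — LHS = 625, RHS = 125.
C: fails at (1, 2) — LHS = 1/3, RHS = 3/2.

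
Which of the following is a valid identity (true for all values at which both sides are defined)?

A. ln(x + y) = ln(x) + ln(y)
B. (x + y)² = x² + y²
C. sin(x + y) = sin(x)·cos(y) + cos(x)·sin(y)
C

A: fails at (1, 5) — LHS = ln(6) ≈ 1.792, RHS = ln(5) ≈ 1.609.
B: fails at (4, 6) — LHS = 100, RHS = 52.
C: holds — e.g. at (1, 2), both sides equal sin(3) ≈ 0.1411.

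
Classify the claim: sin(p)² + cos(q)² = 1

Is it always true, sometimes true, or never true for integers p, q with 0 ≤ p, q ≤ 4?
Sometimes true

It holds at (p, q) = (4, 4) (both sides equal 1), but fails at (p, q) = (4, 1) (LHS = cos(1)² + sin(4)² ≈ 0.8647, RHS = 1).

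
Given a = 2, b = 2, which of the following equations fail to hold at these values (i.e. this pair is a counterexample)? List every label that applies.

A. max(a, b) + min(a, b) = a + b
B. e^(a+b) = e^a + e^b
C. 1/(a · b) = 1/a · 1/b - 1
B, C

Evaluating each claim at the given values:
A. LHS = 4, RHS = 4 → holds here (LHS = RHS)
B. LHS = e^4 ≈ 54.6, RHS = 2·e^2 ≈ 14.78 → fails here (LHS ≠ RHS)
C. LHS = 1/4, RHS = -3/4 → fails here (LHS ≠ RHS)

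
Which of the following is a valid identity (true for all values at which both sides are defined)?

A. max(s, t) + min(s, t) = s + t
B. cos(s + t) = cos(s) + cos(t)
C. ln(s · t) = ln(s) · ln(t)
A

A: holds — e.g. at (1, 2), both sides equal 3.
B: fails at (1, 1) — LHS = cos(2) ≈ -0.4161, RHS = 2·cos(1) ≈ 1.081.
C: fails at (4, 4) — LHS = ln(16) ≈ 2.773, RHS = ln(4)² ≈ 1.922.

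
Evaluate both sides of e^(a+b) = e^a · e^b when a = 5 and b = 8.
LHS = e^(5+8) = e^13 ≈ 442413.4
RHS = e^5 · e^8 = e^13 ≈ 442413.4

LHS = RHS: the two sides agree.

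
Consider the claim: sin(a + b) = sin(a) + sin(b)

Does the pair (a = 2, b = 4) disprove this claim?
Substituting a = 2, b = 4:
LHS = sin(2 + 4) = sin(6) ≈ -0.2794
RHS = sin(2) + sin(4) ≈ 0.1525

Since LHS ≠ RHS, this pair disproves the claim.

Answer: Yes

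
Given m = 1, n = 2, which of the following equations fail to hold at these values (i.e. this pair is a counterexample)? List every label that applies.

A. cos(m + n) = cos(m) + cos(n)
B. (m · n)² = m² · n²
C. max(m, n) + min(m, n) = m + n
Evaluating each claim at the given values:
A. LHS = cos(3) ≈ -0.99, RHS = cos(2) + cos(1) ≈ 0.1242 → fails here (LHS ≠ RHS)
B. LHS = 4, RHS = 4 → holds here (LHS = RHS)
C. LHS = 3, RHS = 3 → holds here (LHS = RHS)

Answer: A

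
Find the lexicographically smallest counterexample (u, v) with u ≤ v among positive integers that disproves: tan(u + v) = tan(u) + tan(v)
Substituting (1, 1) into the claim:
LHS = tan(1 + 1) = tan(2) ≈ -2.185
RHS = tan(1) + tan(1) = 2·tan(1) ≈ 3.115

Since LHS ≠ RHS, this pair disproves the claim, and no lexicographically smaller pair (u ≤ v, positive integers) does.

For instance (1, 6) is also a counterexample (LHS = tan(7) ≈ 0.8714, RHS = tan(6) + tan(1) ≈ 1.266), but it's lexicographically larger.

Answer: (u, v) = (1, 1)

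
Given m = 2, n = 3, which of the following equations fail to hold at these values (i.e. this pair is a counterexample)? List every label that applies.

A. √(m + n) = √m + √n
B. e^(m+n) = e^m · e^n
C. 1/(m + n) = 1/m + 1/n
Evaluating each claim at the given values:
A. LHS = √(5) ≈ 2.236, RHS = √(2) + √(3) ≈ 3.146 → fails here (LHS ≠ RHS)
B. LHS = e^5 ≈ 148.4, RHS = e^5 ≈ 148.4 → holds here (LHS = RHS)
C. LHS = 1/5, RHS = 5/6 → fails here (LHS ≠ RHS)

Answer: A, C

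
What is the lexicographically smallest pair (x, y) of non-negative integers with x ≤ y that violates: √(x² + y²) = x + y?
At (0, 0): both sides equal 0, so it holds there.

Substituting (1, 1) into the claim:
LHS = √(1² + 1²) = √(2) ≈ 1.414
RHS = 1 + 1 = 2

Since LHS ≠ RHS, this pair disproves the claim, and no lexicographically smaller pair (x ≤ y, non-negative integers) does.

For instance (2, 4) is also a counterexample (LHS = 2·√(5) ≈ 4.472, RHS = 6), but it's lexicographically larger.

Answer: (x, y) = (1, 1)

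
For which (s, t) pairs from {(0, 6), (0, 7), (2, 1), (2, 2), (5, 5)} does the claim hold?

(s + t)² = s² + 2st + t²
Testing each pair:
(0, 6): LHS = 36, RHS = 36 → holds
(0, 7): LHS = 49, RHS = 49 → holds
(2, 1): LHS = 9, RHS = 9 → holds
(2, 2): LHS = 16, RHS = 16 → holds
(5, 5): LHS = 100, RHS = 100 → holds

Every pair satisfies the claim.

Answer: All pairs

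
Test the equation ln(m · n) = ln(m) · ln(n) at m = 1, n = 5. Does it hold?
Substituting m = 1, n = 5:

LHS = ln(1 · 5) = ln(5) ≈ 1.609
RHS = ln(1) · ln(5) = 0

LHS ≠ RHS, so the equation does not hold at this point.

Answer: Fails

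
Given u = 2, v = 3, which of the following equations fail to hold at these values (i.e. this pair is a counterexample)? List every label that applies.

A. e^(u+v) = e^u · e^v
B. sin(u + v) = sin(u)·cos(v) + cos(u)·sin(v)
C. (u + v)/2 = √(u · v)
Evaluating each claim at the given values:
A. LHS = e^5 ≈ 148.4, RHS = e^5 ≈ 148.4 → holds here (LHS = RHS)
B. LHS = sin(5) ≈ -0.9589, RHS = sin(2)·cos(3) + sin(3)·cos(2) ≈ -0.9589 → holds here (LHS = RHS)
C. LHS = 5/2, RHS = √(6) ≈ 2.449 → fails here (LHS ≠ RHS)

Answer: C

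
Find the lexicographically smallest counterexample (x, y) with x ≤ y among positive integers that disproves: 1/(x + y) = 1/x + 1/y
Substituting (1, 1) into the claim:
LHS = 1/(1 + 1) = 1/2
RHS = 1/1 + 1/1 = 2

Since LHS ≠ RHS, this pair disproves the claim, and no lexicographically smaller pair (x ≤ y, positive integers) does.

For instance (1, 2) is also a counterexample (LHS = 1/3, RHS = 3/2), but it's lexicographically larger.

Answer: (x, y) = (1, 1)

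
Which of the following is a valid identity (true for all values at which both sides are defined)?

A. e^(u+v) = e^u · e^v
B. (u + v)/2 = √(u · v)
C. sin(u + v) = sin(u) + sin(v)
A: holds — e.g. at (3, 4), both sides equal e^7 ≈ 1097.
B: fails at (2, 3) — LHS = 5/2, RHS = √(6) ≈ 2.449.
C: fails at (4, 4) — LHS = sin(8) ≈ 0.9894, RHS = 2·sin(4) ≈ -1.514.

Answer: A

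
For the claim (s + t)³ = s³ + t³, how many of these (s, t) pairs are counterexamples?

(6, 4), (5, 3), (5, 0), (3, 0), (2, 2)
3

Testing each pair:
(6, 4): LHS = 1000, RHS = 280 → counterexample
(5, 3): LHS = 512, RHS = 152 → counterexample
(5, 0): LHS = 125, RHS = 125 → satisfies claim
(3, 0): LHS = 27, RHS = 27 → satisfies claim
(2, 2): LHS = 64, RHS = 16 → counterexample

That makes 3 counterexamples.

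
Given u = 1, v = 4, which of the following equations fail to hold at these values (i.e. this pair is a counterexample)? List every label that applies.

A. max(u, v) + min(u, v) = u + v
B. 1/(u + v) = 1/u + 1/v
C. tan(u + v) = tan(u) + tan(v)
Evaluating each claim at the given values:
A. LHS = 5, RHS = 5 → holds here (LHS = RHS)
B. LHS = 1/5, RHS = 5/4 → fails here (LHS ≠ RHS)
C. LHS = tan(5) ≈ -3.381, RHS = tan(4) + tan(1) ≈ 2.715 → fails here (LHS ≠ RHS)

Answer: B, C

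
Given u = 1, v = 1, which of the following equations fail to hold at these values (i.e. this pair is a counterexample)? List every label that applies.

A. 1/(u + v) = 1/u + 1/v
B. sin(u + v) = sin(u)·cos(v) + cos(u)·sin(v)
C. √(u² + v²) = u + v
Evaluating each claim at the given values:
A. LHS = 1/2, RHS = 2 → fails here (LHS ≠ RHS)
B. LHS = sin(2) ≈ 0.9093, RHS = 2·sin(1)·cos(1) ≈ 0.9093 → holds here (LHS = RHS)
C. LHS = √(2) ≈ 1.414, RHS = 2 → fails here (LHS ≠ RHS)

Answer: A, C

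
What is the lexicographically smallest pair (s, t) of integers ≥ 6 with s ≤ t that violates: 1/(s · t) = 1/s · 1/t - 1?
Substituting (6, 6) into the claim:
LHS = 1/(6 · 6) = 1/36
RHS = 1/6 · 1/6 - 1 = -35/36

Since LHS ≠ RHS, this pair disproves the claim, and no lexicographically smaller pair (s ≤ t, integers ≥ 6) does.

For instance (10, 13) is also a counterexample (LHS = 1/130, RHS = -129/130), but it's lexicographically larger.

Answer: (s, t) = (6, 6)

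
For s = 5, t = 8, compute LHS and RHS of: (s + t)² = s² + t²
LHS = (5 + 8)² = 169
RHS = 5² + 8² = 89

LHS ≠ RHS, so the equation does not hold here.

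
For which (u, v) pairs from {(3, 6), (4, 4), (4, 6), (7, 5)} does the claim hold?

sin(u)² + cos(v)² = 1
Testing each pair:
(3, 6): LHS = sin(3)² + cos(6)² ≈ 0.9418, RHS = 1 → fails
(4, 4): LHS = cos(4)² + sin(4)² = 1, RHS = 1 → holds
(4, 6): LHS = sin(4)² + cos(6)² ≈ 1.495, RHS = 1 → fails
(7, 5): LHS = cos(5)² + sin(7)² ≈ 0.5121, RHS = 1 → fails

1 of 4 pairs satisfies the claim.

Answer: (4, 4)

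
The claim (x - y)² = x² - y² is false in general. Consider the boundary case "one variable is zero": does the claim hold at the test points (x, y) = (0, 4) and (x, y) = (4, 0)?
At (0, 4): LHS = 16 ≠ RHS = -16
At (4, 0): LHS = 16, RHS = 16 → equal

Answer: Only at (4, 0)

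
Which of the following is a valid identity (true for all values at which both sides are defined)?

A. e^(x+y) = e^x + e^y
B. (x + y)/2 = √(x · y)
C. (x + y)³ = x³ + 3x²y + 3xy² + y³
C

A: fails at (5, 5) — LHS = e^10 ≈ 22026.5, RHS = 2·e^5 ≈ 296.8.
B: fails at (4, 6) — LHS = 5, RHS = 2·√(6) ≈ 4.899.
C: holds — e.g. at (4, 5), both sides equal 729.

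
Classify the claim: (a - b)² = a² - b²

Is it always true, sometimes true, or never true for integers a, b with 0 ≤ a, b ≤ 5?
Sometimes true

It holds at (a, b) = (3, 3) (both sides equal 0), but fails at (a, b) = (1, 5) (LHS = 16, RHS = -24).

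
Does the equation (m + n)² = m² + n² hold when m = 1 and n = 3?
Fails

Substituting m = 1, n = 3:

LHS = (1 + 3)² = 16
RHS = 1² + 3² = 10

LHS ≠ RHS, so the equation does not hold at this point.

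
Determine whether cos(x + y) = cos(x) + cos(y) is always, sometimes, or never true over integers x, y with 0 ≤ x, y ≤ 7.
Never true

The claim fails for every pair in the range. For instance at (x, y) = (2, 2): LHS = cos(4) ≈ -0.6536, RHS = 2·cos(2) ≈ -0.8323.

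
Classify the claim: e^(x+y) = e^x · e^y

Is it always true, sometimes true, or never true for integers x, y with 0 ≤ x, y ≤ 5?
The identity holds for every pair in the range. For instance at (x, y) = (2, 2): both sides equal e^4 ≈ 54.6.

Answer: Always true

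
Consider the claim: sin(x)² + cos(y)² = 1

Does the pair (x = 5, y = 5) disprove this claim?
Substituting x = 5, y = 5:
LHS = sin(5)² + cos(5)² = 1
RHS = 1

The sides agree, so this pair does not disprove the claim.

Answer: No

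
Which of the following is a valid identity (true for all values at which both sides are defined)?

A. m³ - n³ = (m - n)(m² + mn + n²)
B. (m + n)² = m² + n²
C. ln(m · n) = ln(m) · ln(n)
A: holds — e.g. at (3, 3), both sides equal 0.
B: fails at (3, 4) — LHS = 49, RHS = 25.
C: fails at (2, 7) — LHS = ln(14) ≈ 2.639, RHS = ln(2)·ln(7) ≈ 1.349.

Answer: A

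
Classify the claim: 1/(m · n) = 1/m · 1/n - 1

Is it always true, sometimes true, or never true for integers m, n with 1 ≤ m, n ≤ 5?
The claim fails for every pair in the range. For instance at (m, n) = (3, 3): LHS = 1/9, RHS = -8/9.

Answer: Never true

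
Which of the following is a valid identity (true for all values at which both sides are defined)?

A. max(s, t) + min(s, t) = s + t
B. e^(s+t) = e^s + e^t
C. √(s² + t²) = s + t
A: holds — e.g. at (4, 5), both sides equal 9.
B: fails at (1, 1) — LHS = e^2 ≈ 7.389, RHS = 2·e ≈ 5.437.
C: fails at (2, 5) — LHS = √(29) ≈ 5.385, RHS = 7.

Answer: A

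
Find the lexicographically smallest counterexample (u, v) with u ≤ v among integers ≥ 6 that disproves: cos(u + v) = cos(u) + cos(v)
(u, v) = (6, 6)

Substituting (6, 6) into the claim:
LHS = cos(6 + 6) = cos(12) ≈ 0.8439
RHS = cos(6) + cos(6) = 2·cos(6) ≈ 1.92

Since LHS ≠ RHS, this pair disproves the claim, and no lexicographically smaller pair (u ≤ v, integers ≥ 6) does.

For instance (6, 7) is also a counterexample (LHS = cos(13) ≈ 0.9074, RHS = cos(7) + cos(6) ≈ 1.714), but it's lexicographically larger.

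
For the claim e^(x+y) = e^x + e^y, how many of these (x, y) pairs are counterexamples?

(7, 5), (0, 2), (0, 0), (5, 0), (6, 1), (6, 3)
6

Testing each pair:
(7, 5): LHS = e^12 ≈ 162754.8, RHS = e^5 + e^7 ≈ 1245 → counterexample
(0, 2): LHS = e^2 ≈ 7.389, RHS = 1 + e^2 ≈ 8.389 → counterexample
(0, 0): LHS = 1, RHS = 2 → counterexample
(5, 0): LHS = e^5 ≈ 148.4, RHS = 1 + e^5 ≈ 149.4 → counterexample
(6, 1): LHS = e^7 ≈ 1097, RHS = e + e^6 ≈ 406.1 → counterexample
(6, 3): LHS = e^9 ≈ 8103, RHS = e^3 + e^6 ≈ 423.5 → counterexample

That makes 6 counterexamples.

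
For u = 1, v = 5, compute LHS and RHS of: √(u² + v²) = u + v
LHS = √(1² + 5²) = √(26) ≈ 5.099
RHS = 1 + 5 = 6

LHS ≠ RHS (they differ by about 0.901), so the equation does not hold here.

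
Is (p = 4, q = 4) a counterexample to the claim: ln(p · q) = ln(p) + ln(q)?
No

Substituting p = 4, q = 4:
LHS = ln(4 · 4) = ln(16) ≈ 2.773
RHS = ln(4) + ln(4) = 2·ln(4) ≈ 2.773

The sides agree, so this pair does not disprove the claim.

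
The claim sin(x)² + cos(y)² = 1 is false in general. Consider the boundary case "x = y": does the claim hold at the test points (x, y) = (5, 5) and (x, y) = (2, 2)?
At (5, 5): LHS = cos(5)² + sin(5)² = 1, RHS = 1 → equal
At (2, 2): LHS = cos(2)² + sin(2)² = 1, RHS = 1 → equal

So the claim does hold at both of these boundary points, even though it is not an identity.

Answer: Yes, holds at both test points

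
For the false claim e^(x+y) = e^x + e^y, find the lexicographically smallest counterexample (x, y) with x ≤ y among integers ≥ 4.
(x, y) = (4, 4)

Substituting (4, 4) into the claim:
LHS = e^(4+4) = e^8 ≈ 2981
RHS = e^4 + e^4 = 2·e^4 ≈ 109.2

Since LHS ≠ RHS, this pair disproves the claim, and no lexicographically smaller pair (x ≤ y, integers ≥ 4) does.

For instance (8, 8) is also a counterexample (LHS = e^16 ≈ 8886110.5, RHS = 2·e^8 ≈ 5962), but it's lexicographically larger.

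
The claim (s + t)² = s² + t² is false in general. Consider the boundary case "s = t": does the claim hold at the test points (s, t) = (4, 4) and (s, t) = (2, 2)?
At (4, 4): LHS = 64 ≠ RHS = 32
At (2, 2): LHS = 16 ≠ RHS = 8

Answer: No, fails at both test points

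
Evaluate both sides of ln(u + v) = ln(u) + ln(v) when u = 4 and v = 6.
LHS = ln(4 + 6) = ln(10) ≈ 2.303
RHS = ln(4) + ln(6) ≈ 3.178

LHS ≠ RHS (they differ by about 0.8755), so the equation does not hold here.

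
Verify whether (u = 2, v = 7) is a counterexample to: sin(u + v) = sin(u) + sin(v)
Substituting u = 2, v = 7:
LHS = sin(2 + 7) = sin(9) ≈ 0.4121
RHS = sin(2) + sin(7) ≈ 1.566

Since LHS ≠ RHS, this pair disproves the claim.

Answer: Yes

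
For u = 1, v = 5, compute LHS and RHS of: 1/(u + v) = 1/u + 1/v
LHS = 1/(1 + 5) = 1/6
RHS = 1/1 + 1/5 = 6/5

LHS ≠ RHS, so the equation does not hold here.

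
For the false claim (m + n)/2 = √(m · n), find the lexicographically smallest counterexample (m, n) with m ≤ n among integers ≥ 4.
(m, n) = (4, 5)

Substituting (4, 5) into the claim:
LHS = (4 + 5)/2 = 9/2
RHS = √(4 · 5) = 2·√(5) ≈ 4.472

Since LHS ≠ RHS, this pair disproves the claim, and no lexicographically smaller pair (m ≤ n, integers ≥ 4) does.

For instance (6, 10) is also a counterexample (LHS = 8, RHS = 2·√(15) ≈ 7.746), but it's lexicographically larger.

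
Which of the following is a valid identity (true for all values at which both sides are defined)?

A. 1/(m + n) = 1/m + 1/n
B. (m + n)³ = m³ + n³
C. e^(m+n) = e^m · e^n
A: fails at (2, 7) — LHS = 1/9, RHS = 9/14.
B: fails at (6, 7) — LHS = 2197, RHS = 559.
C: holds — e.g. at (2, 2), both sides equal e^4 ≈ 54.6.

Answer: C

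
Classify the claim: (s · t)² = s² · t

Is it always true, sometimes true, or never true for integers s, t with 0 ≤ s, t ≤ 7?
It holds at (s, t) = (1, 0) (both sides equal 0), but fails at (s, t) = (2, 3) (LHS = 36, RHS = 12).

Answer: Sometimes true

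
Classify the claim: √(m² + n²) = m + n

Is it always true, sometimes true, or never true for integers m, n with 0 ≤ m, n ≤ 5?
Sometimes true

It holds at (m, n) = (0, 3) (both sides equal 3), but fails at (m, n) = (2, 4) (LHS = 2·√(5) ≈ 4.472, RHS = 6).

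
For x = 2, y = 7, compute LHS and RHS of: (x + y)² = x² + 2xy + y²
LHS = (2 + 7)² = 81
RHS = 2² + 2·2·7 + 7² = 81

LHS = RHS: the two sides agree.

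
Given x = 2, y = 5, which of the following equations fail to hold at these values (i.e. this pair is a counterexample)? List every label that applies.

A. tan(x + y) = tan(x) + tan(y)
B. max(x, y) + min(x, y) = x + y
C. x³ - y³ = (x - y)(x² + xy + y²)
Evaluating each claim at the given values:
A. LHS = tan(7) ≈ 0.8714, RHS = tan(5) + tan(2) ≈ -5.566 → fails here (LHS ≠ RHS)
B. LHS = 7, RHS = 7 → holds here (LHS = RHS)
C. LHS = -117, RHS = -117 → holds here (LHS = RHS)

Answer: A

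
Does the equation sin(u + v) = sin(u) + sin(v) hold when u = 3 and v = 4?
Substituting u = 3, v = 4:

LHS = sin(3 + 4) = sin(7) ≈ 0.657
RHS = sin(3) + sin(4) ≈ -0.6157

LHS ≠ RHS, so the equation does not hold at this point.

Answer: Fails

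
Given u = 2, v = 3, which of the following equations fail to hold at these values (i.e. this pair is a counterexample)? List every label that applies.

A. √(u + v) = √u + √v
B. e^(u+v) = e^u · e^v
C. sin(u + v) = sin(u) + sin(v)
A, C

Evaluating each claim at the given values:
A. LHS = √(5) ≈ 2.236, RHS = √(2) + √(3) ≈ 3.146 → fails here (LHS ≠ RHS)
B. LHS = e^5 ≈ 148.4, RHS = e^5 ≈ 148.4 → holds here (LHS = RHS)
C. LHS = sin(5) ≈ -0.9589, RHS = sin(3) + sin(2) ≈ 1.05 → fails here (LHS ≠ RHS)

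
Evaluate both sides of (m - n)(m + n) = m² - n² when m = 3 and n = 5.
LHS = (3 - 5)(3 + 5) = -16
RHS = 3² - 5² = -16

LHS = RHS: the two sides agree.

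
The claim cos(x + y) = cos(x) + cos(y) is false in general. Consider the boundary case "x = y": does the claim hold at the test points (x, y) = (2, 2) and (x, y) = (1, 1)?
No, fails at both test points

At (2, 2): LHS = cos(4) ≈ -0.6536 ≠ RHS = 2·cos(2) ≈ -0.8323
At (1, 1): LHS = cos(2) ≈ -0.4161 ≠ RHS = 2·cos(1) ≈ 1.081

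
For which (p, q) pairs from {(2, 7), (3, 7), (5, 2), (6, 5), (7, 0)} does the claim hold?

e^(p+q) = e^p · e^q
Testing each pair:
(2, 7): LHS = e^9 ≈ 8103, RHS = e^9 ≈ 8103 → holds
(3, 7): LHS = e^10 ≈ 22026.5, RHS = e^10 ≈ 22026.5 → holds
(5, 2): LHS = e^7 ≈ 1097, RHS = e^7 ≈ 1097 → holds
(6, 5): LHS = e^11 ≈ 59874.1, RHS = e^11 ≈ 59874.1 → holds
(7, 0): LHS = e^7 ≈ 1097, RHS = e^7 ≈ 1097 → holds

Every pair satisfies the claim.

Answer: All pairs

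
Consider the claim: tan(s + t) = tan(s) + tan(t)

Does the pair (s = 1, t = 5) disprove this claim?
Yes

Substituting s = 1, t = 5:
LHS = tan(1 + 5) = tan(6) ≈ -0.291
RHS = tan(1) + tan(5) ≈ -1.823

Since LHS ≠ RHS, this pair disproves the claim.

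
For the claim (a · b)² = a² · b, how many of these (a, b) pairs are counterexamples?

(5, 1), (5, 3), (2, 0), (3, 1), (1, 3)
Testing each pair:
(5, 1): LHS = 25, RHS = 25 → satisfies claim
(5, 3): LHS = 225, RHS = 75 → counterexample
(2, 0): LHS = 0, RHS = 0 → satisfies claim
(3, 1): LHS = 9, RHS = 9 → satisfies claim
(1, 3): LHS = 9, RHS = 3 → counterexample

That makes 2 counterexamples.

Answer: 2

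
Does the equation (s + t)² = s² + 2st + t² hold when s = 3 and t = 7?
Substituting s = 3, t = 7:

LHS = (3 + 7)² = 100
RHS = 3² + 2·3·7 + 7² = 100

LHS = RHS, so the equation holds at this point.

Answer: Holds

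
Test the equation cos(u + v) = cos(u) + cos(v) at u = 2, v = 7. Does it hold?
Fails

Substituting u = 2, v = 7:

LHS = cos(2 + 7) = cos(9) ≈ -0.9111
RHS = cos(2) + cos(7) ≈ 0.3378

LHS ≠ RHS, so the equation does not hold at this point.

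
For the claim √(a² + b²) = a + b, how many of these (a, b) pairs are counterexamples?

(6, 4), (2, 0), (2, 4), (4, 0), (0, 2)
2

Testing each pair:
(6, 4): LHS = 2·√(13) ≈ 7.211, RHS = 10 → counterexample
(2, 0): LHS = 2, RHS = 2 → satisfies claim
(2, 4): LHS = 2·√(5) ≈ 4.472, RHS = 6 → counterexample
(4, 0): LHS = 4, RHS = 4 → satisfies claim
(0, 2): LHS = 2, RHS = 2 → satisfies claim

That makes 2 counterexamples.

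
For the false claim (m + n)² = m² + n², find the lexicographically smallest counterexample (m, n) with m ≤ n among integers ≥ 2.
Substituting (2, 2) into the claim:
LHS = (2 + 2)² = 16
RHS = 2² + 2² = 8

Since LHS ≠ RHS, this pair disproves the claim, and no lexicographically smaller pair (m ≤ n, integers ≥ 2) does.

For instance (7, 8) is also a counterexample (LHS = 225, RHS = 113), but it's lexicographically larger.

Answer: (m, n) = (2, 2)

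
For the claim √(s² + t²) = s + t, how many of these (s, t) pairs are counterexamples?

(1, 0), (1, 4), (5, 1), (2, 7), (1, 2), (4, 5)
Testing each pair:
(1, 0): LHS = 1, RHS = 1 → satisfies claim
(1, 4): LHS = √(17) ≈ 4.123, RHS = 5 → counterexample
(5, 1): LHS = √(26) ≈ 5.099, RHS = 6 → counterexample
(2, 7): LHS = √(53) ≈ 7.28, RHS = 9 → counterexample
(1, 2): LHS = √(5) ≈ 2.236, RHS = 3 → counterexample
(4, 5): LHS = √(41) ≈ 6.403, RHS = 9 → counterexample

That makes 5 counterexamples.

Answer: 5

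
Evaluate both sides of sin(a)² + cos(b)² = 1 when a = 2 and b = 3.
LHS = sin(2)² + cos(3)² ≈ 1.807
RHS = 1

LHS ≠ RHS (they differ by about 0.8069), so the equation does not hold here.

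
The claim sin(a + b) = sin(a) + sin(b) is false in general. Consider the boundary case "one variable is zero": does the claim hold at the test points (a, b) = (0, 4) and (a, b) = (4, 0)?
At (0, 4): LHS = sin(4) ≈ -0.7568, RHS = sin(4) ≈ -0.7568 → equal
At (4, 0): LHS = sin(4) ≈ -0.7568, RHS = sin(4) ≈ -0.7568 → equal

So the claim does hold at both of these boundary points, even though it is not an identity.

Answer: Yes, holds at both test points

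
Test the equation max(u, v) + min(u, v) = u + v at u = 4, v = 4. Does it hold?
Substituting u = 4, v = 4:

LHS = max(4, 4) + min(4, 4) = 8
RHS = 4 + 4 = 8

LHS = RHS, so the equation holds at this point.

Answer: Holds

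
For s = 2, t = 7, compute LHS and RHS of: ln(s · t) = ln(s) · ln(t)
LHS = ln(2 · 7) = ln(14) ≈ 2.639
RHS = ln(2) · ln(7) ≈ 1.349

LHS ≠ RHS (they differ by about 1.29), so the equation does not hold here.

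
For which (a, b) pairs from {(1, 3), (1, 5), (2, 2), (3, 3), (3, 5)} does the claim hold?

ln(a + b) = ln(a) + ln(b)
Testing each pair:
(1, 3): LHS = ln(4) ≈ 1.386, RHS = ln(3) ≈ 1.099 → fails
(1, 5): LHS = ln(6) ≈ 1.792, RHS = ln(5) ≈ 1.609 → fails
(2, 2): LHS = ln(4) ≈ 1.386, RHS = 2·ln(2) ≈ 1.386 → holds
(3, 3): LHS = ln(6) ≈ 1.792, RHS = 2·ln(3) ≈ 2.197 → fails
(3, 5): LHS = ln(8) ≈ 2.079, RHS = ln(3) + ln(5) ≈ 2.708 → fails

1 of 5 pairs satisfies the claim.

Answer: (2, 2)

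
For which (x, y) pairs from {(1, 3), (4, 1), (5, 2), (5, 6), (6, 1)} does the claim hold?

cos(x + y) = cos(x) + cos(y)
Testing each pair:
(1, 3): LHS = cos(4) ≈ -0.6536, RHS = cos(3) + cos(1) ≈ -0.4497 → fails
(4, 1): LHS = cos(5) ≈ 0.2837, RHS = cos(4) + cos(1) ≈ -0.1133 → fails
(5, 2): LHS = cos(7) ≈ 0.7539, RHS = cos(2) + cos(5) ≈ -0.1325 → fails
(5, 6): LHS = cos(11) ≈ 0.004426, RHS = cos(5) + cos(6) ≈ 1.244 → fails
(6, 1): LHS = cos(7) ≈ 0.7539, RHS = cos(1) + cos(6) ≈ 1.5 → fails

No pair satisfies the claim.

Answer: None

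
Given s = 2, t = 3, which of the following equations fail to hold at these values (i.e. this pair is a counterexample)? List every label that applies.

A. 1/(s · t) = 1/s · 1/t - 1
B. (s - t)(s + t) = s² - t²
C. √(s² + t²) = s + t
A, C

Evaluating each claim at the given values:
A. LHS = 1/6, RHS = -5/6 → fails here (LHS ≠ RHS)
B. LHS = -5, RHS = -5 → holds here (LHS = RHS)
C. LHS = √(13) ≈ 3.606, RHS = 5 → fails here (LHS ≠ RHS)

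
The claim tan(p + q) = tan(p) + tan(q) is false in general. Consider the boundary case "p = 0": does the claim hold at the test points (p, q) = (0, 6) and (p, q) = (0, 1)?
At (0, 6): LHS = tan(6) ≈ -0.291, RHS = tan(6) ≈ -0.291 → equal
At (0, 1): LHS = tan(1) ≈ 1.557, RHS = tan(1) ≈ 1.557 → equal

So the claim does hold at both of these boundary points, even though it is not an identity.

Answer: Yes, holds at both test points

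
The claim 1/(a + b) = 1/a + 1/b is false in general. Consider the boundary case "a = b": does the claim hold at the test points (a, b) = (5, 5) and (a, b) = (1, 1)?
At (5, 5): LHS = 1/10 ≠ RHS = 2/5
At (1, 1): LHS = 1/2 ≠ RHS = 2

Answer: No, fails at both test points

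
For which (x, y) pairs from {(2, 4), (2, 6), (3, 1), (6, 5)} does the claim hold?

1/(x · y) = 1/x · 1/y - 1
None

Testing each pair:
(2, 4): LHS = 1/8, RHS = -7/8 → fails
(2, 6): LHS = 1/12, RHS = -11/12 → fails
(3, 1): LHS = 1/3, RHS = -2/3 → fails
(6, 5): LHS = 1/30, RHS = -29/30 → fails

No pair satisfies the claim.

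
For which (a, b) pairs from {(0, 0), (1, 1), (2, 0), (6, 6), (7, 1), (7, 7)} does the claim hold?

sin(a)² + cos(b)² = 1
Testing each pair:
(0, 0): LHS = 1, RHS = 1 → holds
(1, 1): LHS = cos(1)² + sin(1)² = 1, RHS = 1 → holds
(2, 0): LHS = sin(2)² + 1 ≈ 1.827, RHS = 1 → fails
(6, 6): LHS = sin(6)² + cos(6)² = 1, RHS = 1 → holds
(7, 1): LHS = cos(1)² + sin(7)² ≈ 0.7236, RHS = 1 → fails
(7, 7): LHS = sin(7)² + cos(7)² = 1, RHS = 1 → holds

4 of 6 pairs satisfy the claim.

Answer: (0, 0), (1, 1), (6, 6), (7, 7)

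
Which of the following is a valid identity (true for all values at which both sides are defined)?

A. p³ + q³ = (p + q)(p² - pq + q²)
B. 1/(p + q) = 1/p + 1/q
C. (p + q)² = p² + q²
A: holds — e.g. at (1, 4), both sides equal 65.
B: fails at (3, 3) — LHS = 1/6, RHS = 2/3.
C: fails at (2, 5) — LHS = 49, RHS = 29.

Answer: A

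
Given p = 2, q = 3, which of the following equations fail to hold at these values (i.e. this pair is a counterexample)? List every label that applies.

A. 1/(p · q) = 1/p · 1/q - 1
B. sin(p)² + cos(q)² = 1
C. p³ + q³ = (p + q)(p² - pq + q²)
Evaluating each claim at the given values:
A. LHS = 1/6, RHS = -5/6 → fails here (LHS ≠ RHS)
B. LHS = sin(2)² + cos(3)² ≈ 1.807, RHS = 1 → fails here (LHS ≠ RHS)
C. LHS = 35, RHS = 35 → holds here (LHS = RHS)

Answer: A, B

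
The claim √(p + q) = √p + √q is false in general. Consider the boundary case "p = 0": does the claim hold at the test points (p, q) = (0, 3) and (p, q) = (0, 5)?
Yes, holds at both test points

At (0, 3): LHS = √(3) ≈ 1.732, RHS = √(3) ≈ 1.732 → equal
At (0, 5): LHS = √(5) ≈ 2.236, RHS = √(5) ≈ 2.236 → equal

So the claim does hold at both of these boundary points, even though it is not an identity.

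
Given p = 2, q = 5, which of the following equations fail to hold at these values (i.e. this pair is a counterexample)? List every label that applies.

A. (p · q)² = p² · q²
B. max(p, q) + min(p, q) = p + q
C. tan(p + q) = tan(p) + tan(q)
C

Evaluating each claim at the given values:
A. LHS = 100, RHS = 100 → holds here (LHS = RHS)
B. LHS = 7, RHS = 7 → holds here (LHS = RHS)
C. LHS = tan(7) ≈ 0.8714, RHS = tan(5) + tan(2) ≈ -5.566 → fails here (LHS ≠ RHS)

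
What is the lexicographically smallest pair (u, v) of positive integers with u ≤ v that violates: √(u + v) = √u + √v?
(u, v) = (1, 1)

Substituting (1, 1) into the claim:
LHS = √(1 + 1) = √(2) ≈ 1.414
RHS = √1 + √1 = 2

Since LHS ≠ RHS, this pair disproves the claim, and no lexicographically smaller pair (u ≤ v, positive integers) does.

For instance (4, 5) is also a counterexample (LHS = 3, RHS = 2 + √(5) ≈ 4.236), but it's lexicographically larger.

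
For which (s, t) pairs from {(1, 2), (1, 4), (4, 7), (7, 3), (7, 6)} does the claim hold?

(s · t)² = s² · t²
Testing each pair:
(1, 2): LHS = 4, RHS = 4 → holds
(1, 4): LHS = 16, RHS = 16 → holds
(4, 7): LHS = 784, RHS = 784 → holds
(7, 3): LHS = 441, RHS = 441 → holds
(7, 6): LHS = 1764, RHS = 1764 → holds

Every pair satisfies the claim.

Answer: All pairs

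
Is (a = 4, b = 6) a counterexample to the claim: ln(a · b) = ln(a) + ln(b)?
Substituting a = 4, b = 6:
LHS = ln(4 · 6) = ln(24) ≈ 3.178
RHS = ln(4) + ln(6) ≈ 3.178

The sides agree, so this pair does not disprove the claim.

Answer: No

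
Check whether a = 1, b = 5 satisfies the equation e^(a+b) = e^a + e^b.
Fails

Substituting a = 1, b = 5:

LHS = e^(1+5) = e^6 ≈ 403.4
RHS = e^1 + e^5 = e + e^5 ≈ 151.1

LHS ≠ RHS, so the equation does not hold at this point.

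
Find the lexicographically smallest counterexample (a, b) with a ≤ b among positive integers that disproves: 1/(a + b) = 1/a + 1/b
Substituting (1, 1) into the claim:
LHS = 1/(1 + 1) = 1/2
RHS = 1/1 + 1/1 = 2

Since LHS ≠ RHS, this pair disproves the claim, and no lexicographically smaller pair (a ≤ b, positive integers) does.

For instance (8, 8) is also a counterexample (LHS = 1/16, RHS = 1/4), but it's lexicographically larger.

Answer: (a, b) = (1, 1)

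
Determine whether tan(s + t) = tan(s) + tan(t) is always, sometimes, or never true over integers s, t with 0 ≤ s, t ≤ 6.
Sometimes true

It holds at (s, t) = (0, 4) (both sides equal tan(4) ≈ 1.158), but fails at (s, t) = (3, 5) (LHS = tan(8) ≈ -6.8, RHS = tan(5) + tan(3) ≈ -3.523).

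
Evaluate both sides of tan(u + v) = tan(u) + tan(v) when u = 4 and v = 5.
LHS = tan(4 + 5) = tan(9) ≈ -0.4523
RHS = tan(4) + tan(5) ≈ -2.223

LHS ≠ RHS (they differ by about 1.77), so the equation does not hold here.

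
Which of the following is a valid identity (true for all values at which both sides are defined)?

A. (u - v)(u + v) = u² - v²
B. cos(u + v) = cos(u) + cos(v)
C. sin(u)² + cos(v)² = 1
A

A: holds — e.g. at (2, 5), both sides equal -21.
B: fails at (1, 4) — LHS = cos(5) ≈ 0.2837, RHS = cos(4) + cos(1) ≈ -0.1133.
C: fails at (1, 2) — LHS = cos(2)² + sin(1)² ≈ 0.8813, RHS = 1.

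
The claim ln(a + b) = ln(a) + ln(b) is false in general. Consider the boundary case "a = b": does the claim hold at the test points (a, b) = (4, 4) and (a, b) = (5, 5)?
At (4, 4): LHS = ln(8) ≈ 2.079 ≠ RHS = 2·ln(4) ≈ 2.773
At (5, 5): LHS = ln(10) ≈ 2.303 ≠ RHS = 2·ln(5) ≈ 3.219

Answer: No, fails at both test points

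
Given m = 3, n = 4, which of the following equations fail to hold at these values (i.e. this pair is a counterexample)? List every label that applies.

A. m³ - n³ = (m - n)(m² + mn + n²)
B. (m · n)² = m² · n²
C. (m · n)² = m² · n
Evaluating each claim at the given values:
A. LHS = -37, RHS = -37 → holds here (LHS = RHS)
B. LHS = 144, RHS = 144 → holds here (LHS = RHS)
C. LHS = 144, RHS = 36 → fails here (LHS ≠ RHS)

Answer: C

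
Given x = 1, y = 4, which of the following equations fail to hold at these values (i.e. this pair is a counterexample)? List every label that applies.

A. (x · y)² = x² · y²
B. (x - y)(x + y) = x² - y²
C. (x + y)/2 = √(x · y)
Evaluating each claim at the given values:
A. LHS = 16, RHS = 16 → holds here (LHS = RHS)
B. LHS = -15, RHS = -15 → holds here (LHS = RHS)
C. LHS = 5/2, RHS = 2 → fails here (LHS ≠ RHS)

Answer: C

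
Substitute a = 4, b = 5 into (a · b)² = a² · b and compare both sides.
LHS = (4 · 5)² = 400
RHS = 4² · 5 = 80

LHS ≠ RHS, so the equation does not hold here.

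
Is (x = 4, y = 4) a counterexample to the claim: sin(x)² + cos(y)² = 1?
Substituting x = 4, y = 4:
LHS = sin(4)² + cos(4)² = 1
RHS = 1

The sides agree, so this pair does not disprove the claim.

Answer: No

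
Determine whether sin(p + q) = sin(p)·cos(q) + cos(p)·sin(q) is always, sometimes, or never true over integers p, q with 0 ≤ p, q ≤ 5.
The identity holds for every pair in the range. For instance at (p, q) = (0, 1): both sides equal sin(1) ≈ 0.8415.

Answer: Always true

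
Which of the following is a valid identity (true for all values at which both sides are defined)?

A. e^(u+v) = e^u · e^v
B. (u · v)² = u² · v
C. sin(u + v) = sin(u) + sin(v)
A: holds — e.g. at (4, 6), both sides equal e^10 ≈ 22026.5.
B: fails at (5, 8) — LHS = 1600, RHS = 200.
C: fails at (3, 5) — LHS = sin(8) ≈ 0.9894, RHS = sin(5) + sin(3) ≈ -0.8178.

Answer: A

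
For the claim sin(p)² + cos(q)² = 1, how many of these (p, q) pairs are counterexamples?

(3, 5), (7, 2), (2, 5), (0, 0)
3

Testing each pair:
(3, 5): LHS = sin(3)² + cos(5)² ≈ 0.1004, RHS = 1 → counterexample
(7, 2): LHS = cos(2)² + sin(7)² ≈ 0.6048, RHS = 1 → counterexample
(2, 5): LHS = cos(5)² + sin(2)² ≈ 0.9073, RHS = 1 → counterexample
(0, 0): LHS = 1, RHS = 1 → satisfies claim

That makes 3 counterexamples.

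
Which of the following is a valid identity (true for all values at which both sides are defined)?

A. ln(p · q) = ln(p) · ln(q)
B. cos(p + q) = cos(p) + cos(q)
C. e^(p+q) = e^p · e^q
C

A: fails at (1, 3) — LHS = ln(3) ≈ 1.099, RHS = 0.
B: fails at (4, 4) — LHS = cos(8) ≈ -0.1455, RHS = 2·cos(4) ≈ -1.307.
C: holds — e.g. at (1, 3), both sides equal e^4 ≈ 54.6.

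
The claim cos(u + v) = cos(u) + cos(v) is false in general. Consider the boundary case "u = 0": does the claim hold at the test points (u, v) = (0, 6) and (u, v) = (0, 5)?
At (0, 6): LHS = cos(6) ≈ 0.9602 ≠ RHS = cos(6) + 1 ≈ 1.96
At (0, 5): LHS = cos(5) ≈ 0.2837 ≠ RHS = cos(5) + 1 ≈ 1.284

Answer: No, fails at both test points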